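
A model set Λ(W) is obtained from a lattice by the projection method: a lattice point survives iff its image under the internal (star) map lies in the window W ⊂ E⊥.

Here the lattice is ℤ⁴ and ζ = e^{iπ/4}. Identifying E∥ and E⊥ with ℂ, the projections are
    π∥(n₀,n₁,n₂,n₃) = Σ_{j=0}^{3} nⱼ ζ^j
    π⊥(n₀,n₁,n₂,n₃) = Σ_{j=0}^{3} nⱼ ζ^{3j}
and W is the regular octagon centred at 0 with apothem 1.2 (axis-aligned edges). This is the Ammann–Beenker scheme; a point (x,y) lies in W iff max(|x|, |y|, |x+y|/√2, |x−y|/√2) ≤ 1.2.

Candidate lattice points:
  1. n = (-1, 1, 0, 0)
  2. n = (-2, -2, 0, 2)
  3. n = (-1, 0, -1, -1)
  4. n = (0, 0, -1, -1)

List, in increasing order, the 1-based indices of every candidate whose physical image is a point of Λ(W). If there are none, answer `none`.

Internal map: ζ^{3j} for j=0..3 gives (1,0), (−√2/2,√2/2), (0,−1), (√2/2,√2/2).
candidate 1: n = (-1, 1, 0, 0) → π⊥ ≈ (-1.707107, +0.707107); max(|x|,|y|,|x±y|/√2) = 1.707107 > 1.2 ⇒ ∉ W
candidate 2: n = (-2, -2, 0, 2) → π⊥ ≈ (+0.828427, +0.000000); max(|x|,|y|,|x±y|/√2) = 0.828427 ≤ 1.2 ⇒ ∈ W
candidate 3: n = (-1, 0, -1, -1) → π⊥ ≈ (-1.707107, +0.292893); max(|x|,|y|,|x±y|/√2) = 1.707107 > 1.2 ⇒ ∉ W
candidate 4: n = (0, 0, -1, -1) → π⊥ ≈ (-0.707107, +0.292893); max(|x|,|y|,|x±y|/√2) = 0.707107 ≤ 1.2 ⇒ ∈ W

2, 4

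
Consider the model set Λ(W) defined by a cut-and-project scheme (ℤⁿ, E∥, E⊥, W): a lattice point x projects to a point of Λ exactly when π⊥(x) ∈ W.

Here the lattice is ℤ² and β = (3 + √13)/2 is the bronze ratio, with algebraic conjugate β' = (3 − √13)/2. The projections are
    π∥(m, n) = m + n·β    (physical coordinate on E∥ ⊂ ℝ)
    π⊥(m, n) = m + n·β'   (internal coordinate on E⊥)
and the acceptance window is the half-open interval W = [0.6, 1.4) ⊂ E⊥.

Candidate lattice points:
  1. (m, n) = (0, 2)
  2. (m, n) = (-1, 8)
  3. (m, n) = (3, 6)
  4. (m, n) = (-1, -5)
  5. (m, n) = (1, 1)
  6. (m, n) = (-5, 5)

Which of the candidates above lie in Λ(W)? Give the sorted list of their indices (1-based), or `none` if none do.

3, 5

Compute β' = (3−√13)/2 = -0.30278, so π⊥(m,n) = m -0.30278·n.
#1 (0,2): internal coord 0 + (2)·β' = -0.60555; -0.60555 ∉ [0.6, 1.4) → out
#2 (-1,8): internal coord -1 + (8)·β' = -3.42221; -3.42221 ∉ [0.6, 1.4) → out
#3 (3,6): internal coord 3 + (6)·β' = +1.18335; +1.18335 ∈ [0.6, 1.4) → IN Λ
#4 (-1,-5): internal coord -1 + (-5)·β' = +0.51388; +0.51388 ∉ [0.6, 1.4) → out
#5 (1,1): internal coord 1 + (1)·β' = +0.69722; +0.69722 ∈ [0.6, 1.4) → IN Λ
#6 (-5,5): internal coord -5 + (5)·β' = -6.51388; -6.51388 ∉ [0.6, 1.4) → out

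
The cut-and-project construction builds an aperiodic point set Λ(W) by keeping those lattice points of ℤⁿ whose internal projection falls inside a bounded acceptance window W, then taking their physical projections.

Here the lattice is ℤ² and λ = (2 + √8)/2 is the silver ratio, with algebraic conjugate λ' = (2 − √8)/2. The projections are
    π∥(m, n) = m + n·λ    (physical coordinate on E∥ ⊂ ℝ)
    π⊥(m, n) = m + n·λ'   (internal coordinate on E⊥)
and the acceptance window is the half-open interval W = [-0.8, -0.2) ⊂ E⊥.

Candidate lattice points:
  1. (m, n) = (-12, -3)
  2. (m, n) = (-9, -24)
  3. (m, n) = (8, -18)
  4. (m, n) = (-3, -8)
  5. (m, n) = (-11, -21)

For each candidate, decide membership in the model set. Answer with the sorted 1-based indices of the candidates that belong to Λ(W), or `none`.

Numerically λ ≈ 2.414214 and λ' = −1/λ ≈ -0.414214.
[1] lift (-12,-3): star map gives -10.757359; window check -0.8 ≤ -10.757359 < -0.2 is false → out
[2] lift (-9,-24): star map gives 0.941125; window check -0.8 ≤ 0.941125 < -0.2 is false → out
[3] lift (8,-18): star map gives 15.455844; window check -0.8 ≤ 15.455844 < -0.2 is false → out
[4] lift (-3,-8): star map gives 0.313708; window check -0.8 ≤ 0.313708 < -0.2 is false → out
[5] lift (-11,-21): star map gives -2.301515; window check -0.8 ≤ -2.301515 < -0.2 is false → out

none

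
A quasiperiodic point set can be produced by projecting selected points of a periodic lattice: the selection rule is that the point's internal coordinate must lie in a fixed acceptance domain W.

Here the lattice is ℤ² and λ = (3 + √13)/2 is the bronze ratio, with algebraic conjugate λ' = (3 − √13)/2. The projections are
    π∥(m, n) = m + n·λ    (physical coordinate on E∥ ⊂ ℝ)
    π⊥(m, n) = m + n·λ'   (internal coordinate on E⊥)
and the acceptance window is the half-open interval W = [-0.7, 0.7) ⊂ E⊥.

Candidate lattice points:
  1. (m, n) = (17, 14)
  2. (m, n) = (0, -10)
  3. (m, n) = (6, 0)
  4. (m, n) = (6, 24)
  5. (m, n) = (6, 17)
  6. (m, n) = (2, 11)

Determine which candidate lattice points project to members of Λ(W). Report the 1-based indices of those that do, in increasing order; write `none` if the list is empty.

none

Numerically λ ≈ 3.30278 and λ' = −1/λ ≈ -0.30278.
#1 (17,14): internal coord 17 + (14)·λ' = +12.76114; +12.76114 ∉ [-0.7, 0.7) → out
#2 (0,-10): internal coord 0 + (-10)·λ' = +3.02776; +3.02776 ∉ [-0.7, 0.7) → out
#3 (6,0): internal coord 6 + (0)·λ' = +6.00000; +6.00000 ∉ [-0.7, 0.7) → out
#4 (6,24): internal coord 6 + (24)·λ' = -1.26662; -1.26662 ∉ [-0.7, 0.7) → out
#5 (6,17): internal coord 6 + (17)·λ' = +0.85281; +0.85281 ∉ [-0.7, 0.7) → out
#6 (2,11): internal coord 2 + (11)·λ' = -1.33053; -1.33053 ∉ [-0.7, 0.7) → out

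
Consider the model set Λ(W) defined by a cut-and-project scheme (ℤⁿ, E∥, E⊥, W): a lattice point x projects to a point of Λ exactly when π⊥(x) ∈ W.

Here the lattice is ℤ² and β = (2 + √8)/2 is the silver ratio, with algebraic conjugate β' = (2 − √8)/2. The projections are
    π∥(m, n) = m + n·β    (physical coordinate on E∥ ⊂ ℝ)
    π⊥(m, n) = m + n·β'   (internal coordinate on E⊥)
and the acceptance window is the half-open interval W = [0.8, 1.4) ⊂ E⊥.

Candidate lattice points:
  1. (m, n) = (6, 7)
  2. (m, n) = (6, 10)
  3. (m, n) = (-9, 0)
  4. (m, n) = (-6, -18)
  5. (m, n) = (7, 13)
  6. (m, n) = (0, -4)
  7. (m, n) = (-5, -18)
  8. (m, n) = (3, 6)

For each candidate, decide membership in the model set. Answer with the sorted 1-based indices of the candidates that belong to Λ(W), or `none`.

Numerically β ≈ 2.4142 and β' = −1/β ≈ -0.4142.
candidate 1: (m,n)=(6,7) → π∥ = 6+7·β ≈ 22.8995, π⊥ = 6+7·β' ≈ 3.1005 ∉ [0.8, 1.4) ⇒ out
candidate 2: (m,n)=(6,10) → π∥ = 6+10·β ≈ 30.1421, π⊥ = 6+10·β' ≈ 1.8579 ∉ [0.8, 1.4) ⇒ out
candidate 3: (m,n)=(-9,0) → π∥ = -9+0·β ≈ -9.0000, π⊥ = -9+0·β' ≈ -9.0000 ∉ [0.8, 1.4) ⇒ out
candidate 4: (m,n)=(-6,-18) → π∥ = -6-18·β ≈ -49.4558, π⊥ = -6-18·β' ≈ 1.4558 ∉ [0.8, 1.4) ⇒ out
candidate 5: (m,n)=(7,13) → π∥ = 7+13·β ≈ 38.3848, π⊥ = 7+13·β' ≈ 1.6152 ∉ [0.8, 1.4) ⇒ out
candidate 6: (m,n)=(0,-4) → π∥ = 0-4·β ≈ -9.6569, π⊥ = 0-4·β' ≈ 1.6569 ∉ [0.8, 1.4) ⇒ out
candidate 7: (m,n)=(-5,-18) → π∥ = -5-18·β ≈ -48.4558, π⊥ = -5-18·β' ≈ 2.4558 ∉ [0.8, 1.4) ⇒ out
candidate 8: (m,n)=(3,6) → π∥ = 3+6·β ≈ 17.4853, π⊥ = 3+6·β' ≈ 0.5147 ∉ [0.8, 1.4) ⇒ out

none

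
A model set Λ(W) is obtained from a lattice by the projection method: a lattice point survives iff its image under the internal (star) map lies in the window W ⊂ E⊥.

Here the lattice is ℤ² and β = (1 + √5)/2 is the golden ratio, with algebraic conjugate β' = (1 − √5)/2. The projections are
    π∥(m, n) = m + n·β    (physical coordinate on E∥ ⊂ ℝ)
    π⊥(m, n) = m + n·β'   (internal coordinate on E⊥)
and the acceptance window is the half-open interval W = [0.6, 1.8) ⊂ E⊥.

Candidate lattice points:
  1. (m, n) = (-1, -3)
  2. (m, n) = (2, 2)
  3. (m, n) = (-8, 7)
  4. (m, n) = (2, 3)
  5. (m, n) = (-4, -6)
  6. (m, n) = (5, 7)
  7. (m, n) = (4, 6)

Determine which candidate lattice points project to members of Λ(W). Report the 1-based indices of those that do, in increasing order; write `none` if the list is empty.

1, 2, 6

Compute β' = (1−√5)/2 = -0.6180, so π⊥(m,n) = m -0.6180·n.
#1 (-1,-3): internal coord -1 + (-3)·β' = +0.8541; +0.8541 ∈ [0.6, 1.8) → IN Λ
#2 (2,2): internal coord 2 + (2)·β' = +0.7639; +0.7639 ∈ [0.6, 1.8) → IN Λ
#3 (-8,7): internal coord -8 + (7)·β' = -12.3262; -12.3262 ∉ [0.6, 1.8) → out
#4 (2,3): internal coord 2 + (3)·β' = +0.1459; +0.1459 ∉ [0.6, 1.8) → out
#5 (-4,-6): internal coord -4 + (-6)·β' = -0.2918; -0.2918 ∉ [0.6, 1.8) → out
#6 (5,7): internal coord 5 + (7)·β' = +0.6738; +0.6738 ∈ [0.6, 1.8) → IN Λ
#7 (4,6): internal coord 4 + (6)·β' = +0.2918; +0.2918 ∉ [0.6, 1.8) → out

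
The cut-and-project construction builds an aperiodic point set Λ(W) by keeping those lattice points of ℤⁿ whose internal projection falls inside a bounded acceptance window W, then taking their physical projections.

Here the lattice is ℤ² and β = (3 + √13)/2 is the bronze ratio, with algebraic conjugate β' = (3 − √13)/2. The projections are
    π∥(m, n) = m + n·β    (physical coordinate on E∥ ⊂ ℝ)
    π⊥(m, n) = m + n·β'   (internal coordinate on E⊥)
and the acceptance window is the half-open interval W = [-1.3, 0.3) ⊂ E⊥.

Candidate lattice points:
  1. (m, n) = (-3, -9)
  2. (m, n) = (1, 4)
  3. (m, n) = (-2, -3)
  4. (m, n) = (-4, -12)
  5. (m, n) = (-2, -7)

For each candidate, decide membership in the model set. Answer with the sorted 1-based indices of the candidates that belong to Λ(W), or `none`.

1, 2, 3, 4, 5

Numerically β ≈ 3.302776 and β' = −1/β ≈ -0.302776.
[1] lift (-3,-9): star map gives -0.275019; window check -1.3 ≤ -0.275019 < 0.3 is true → IN Λ
[2] lift (1,4): star map gives -0.211103; window check -1.3 ≤ -0.211103 < 0.3 is true → IN Λ
[3] lift (-2,-3): star map gives -1.091673; window check -1.3 ≤ -1.091673 < 0.3 is true → IN Λ
[4] lift (-4,-12): star map gives -0.366692; window check -1.3 ≤ -0.366692 < 0.3 is true → IN Λ
[5] lift (-2,-7): star map gives 0.119429; window check -1.3 ≤ 0.119429 < 0.3 is true → IN Λ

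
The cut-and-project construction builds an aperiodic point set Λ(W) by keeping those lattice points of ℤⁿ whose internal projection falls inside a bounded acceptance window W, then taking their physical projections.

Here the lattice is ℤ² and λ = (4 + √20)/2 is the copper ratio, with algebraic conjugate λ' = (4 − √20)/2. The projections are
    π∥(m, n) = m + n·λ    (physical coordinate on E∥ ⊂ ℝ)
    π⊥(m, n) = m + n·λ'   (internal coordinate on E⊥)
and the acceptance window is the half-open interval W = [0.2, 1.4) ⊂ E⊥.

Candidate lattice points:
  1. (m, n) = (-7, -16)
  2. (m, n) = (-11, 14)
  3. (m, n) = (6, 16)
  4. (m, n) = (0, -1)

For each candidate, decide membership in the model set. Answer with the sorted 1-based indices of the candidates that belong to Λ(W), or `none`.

Numerically λ ≈ 4.236068 and λ' = −1/λ ≈ -0.236068.
candidate 1: (m,n)=(-7,-16) → π∥ = -7-16·λ ≈ -74.777088, π⊥ = -7-16·λ' ≈ -3.222912 ∉ [0.2, 1.4) ⇒ out
candidate 2: (m,n)=(-11,14) → π∥ = -11+14·λ ≈ 48.304952, π⊥ = -11+14·λ' ≈ -14.304952 ∉ [0.2, 1.4) ⇒ out
candidate 3: (m,n)=(6,16) → π∥ = 6+16·λ ≈ 73.777088, π⊥ = 6+16·λ' ≈ 2.222912 ∉ [0.2, 1.4) ⇒ out
candidate 4: (m,n)=(0,-1) → π∥ = 0-1·λ ≈ -4.236068, π⊥ = 0-1·λ' ≈ 0.236068 ∈ [0.2, 1.4) ⇒ IN Λ

4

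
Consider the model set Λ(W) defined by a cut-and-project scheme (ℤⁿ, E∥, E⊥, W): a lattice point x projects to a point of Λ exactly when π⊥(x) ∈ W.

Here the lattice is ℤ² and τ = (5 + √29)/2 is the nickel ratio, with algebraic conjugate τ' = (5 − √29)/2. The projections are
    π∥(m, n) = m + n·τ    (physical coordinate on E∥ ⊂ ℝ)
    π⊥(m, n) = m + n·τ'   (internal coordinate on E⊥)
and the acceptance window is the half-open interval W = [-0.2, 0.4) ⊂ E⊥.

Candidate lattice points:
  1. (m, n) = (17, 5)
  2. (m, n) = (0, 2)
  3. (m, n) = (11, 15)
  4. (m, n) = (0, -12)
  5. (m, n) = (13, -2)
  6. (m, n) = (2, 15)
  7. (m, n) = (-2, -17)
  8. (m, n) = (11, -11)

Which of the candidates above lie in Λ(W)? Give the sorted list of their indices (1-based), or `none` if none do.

Numerically τ ≈ 5.19258 and τ' = −1/τ ≈ -0.19258.
#1 (17,5): internal coord 17 + (5)·τ' = +16.03709; +16.03709 ∉ [-0.2, 0.4) → out
#2 (0,2): internal coord 0 + (2)·τ' = -0.38516; -0.38516 ∉ [-0.2, 0.4) → out
#3 (11,15): internal coord 11 + (15)·τ' = +8.11126; +8.11126 ∉ [-0.2, 0.4) → out
#4 (0,-12): internal coord 0 + (-12)·τ' = +2.31099; +2.31099 ∉ [-0.2, 0.4) → out
#5 (13,-2): internal coord 13 + (-2)·τ' = +13.38516; +13.38516 ∉ [-0.2, 0.4) → out
#6 (2,15): internal coord 2 + (15)·τ' = -0.88874; -0.88874 ∉ [-0.2, 0.4) → out
#7 (-2,-17): internal coord -2 + (-17)·τ' = +1.27390; +1.27390 ∉ [-0.2, 0.4) → out
#8 (11,-11): internal coord 11 + (-11)·τ' = +13.11841; +13.11841 ∉ [-0.2, 0.4) → out

none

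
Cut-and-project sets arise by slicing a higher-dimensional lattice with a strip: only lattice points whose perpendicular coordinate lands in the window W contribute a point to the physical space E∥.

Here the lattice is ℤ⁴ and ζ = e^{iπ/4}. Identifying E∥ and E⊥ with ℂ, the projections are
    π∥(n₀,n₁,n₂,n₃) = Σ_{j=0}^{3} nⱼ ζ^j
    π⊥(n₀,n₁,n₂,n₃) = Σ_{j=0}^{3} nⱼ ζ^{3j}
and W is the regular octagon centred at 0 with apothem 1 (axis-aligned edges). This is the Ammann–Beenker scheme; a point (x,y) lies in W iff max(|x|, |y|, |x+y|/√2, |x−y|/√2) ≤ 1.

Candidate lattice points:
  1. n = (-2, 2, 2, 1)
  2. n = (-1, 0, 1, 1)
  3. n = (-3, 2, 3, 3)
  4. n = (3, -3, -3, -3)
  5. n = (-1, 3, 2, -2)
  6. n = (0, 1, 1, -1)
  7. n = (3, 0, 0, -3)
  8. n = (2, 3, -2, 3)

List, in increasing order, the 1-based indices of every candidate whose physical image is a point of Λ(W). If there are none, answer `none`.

π⊥(n) = n₀ + n₁ζ³ + n₂ζ⁶ + n₃ζ⁹ where ζ = e^{iπ/4}.
#1 (-2, 2, 2, 1): internal (-2.70711, 0.12132); octagon support 2.70711 vs apothem 1 → ∉ W
#2 (-1, 0, 1, 1): internal (-0.29289, -0.29289); octagon support 0.41421 vs apothem 1 → ∈ W
#3 (-3, 2, 3, 3): internal (-2.29289, 0.53553); octagon support 2.29289 vs apothem 1 → ∉ W
#4 (3, -3, -3, -3): internal (3.00000, -1.24264); octagon support 3.00000 vs apothem 1 → ∉ W
#5 (-1, 3, 2, -2): internal (-4.53553, -1.29289); octagon support 4.53553 vs apothem 1 → ∉ W
#6 (0, 1, 1, -1): internal (-1.41421, -1.00000); octagon support 1.70711 vs apothem 1 → ∉ W
#7 (3, 0, 0, -3): internal (0.87868, -2.12132); octagon support 2.12132 vs apothem 1 → ∉ W
#8 (2, 3, -2, 3): internal (2.00000, 6.24264); octagon support 6.24264 vs apothem 1 → ∉ W

2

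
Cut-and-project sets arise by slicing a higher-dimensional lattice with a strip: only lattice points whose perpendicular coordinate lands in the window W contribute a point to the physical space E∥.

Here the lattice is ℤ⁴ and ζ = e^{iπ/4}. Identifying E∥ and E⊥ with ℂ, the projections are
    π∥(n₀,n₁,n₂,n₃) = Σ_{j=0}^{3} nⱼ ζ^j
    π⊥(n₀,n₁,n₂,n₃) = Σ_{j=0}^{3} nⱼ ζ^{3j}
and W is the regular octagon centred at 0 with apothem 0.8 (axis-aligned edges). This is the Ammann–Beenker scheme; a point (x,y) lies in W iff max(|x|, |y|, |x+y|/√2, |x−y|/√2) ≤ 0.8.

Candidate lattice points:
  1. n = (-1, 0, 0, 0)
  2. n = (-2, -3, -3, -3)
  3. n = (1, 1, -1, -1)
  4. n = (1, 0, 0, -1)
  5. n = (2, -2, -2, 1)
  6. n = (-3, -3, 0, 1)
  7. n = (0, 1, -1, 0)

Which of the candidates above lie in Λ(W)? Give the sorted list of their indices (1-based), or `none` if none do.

With ζ = e^{iπ/4} the internal vectors are ζ^0,ζ^3,ζ^6,ζ^9.
#1 (-1, 0, 0, 0): internal (-1.00000, 0.00000); octagon support 1.00000 vs apothem 0.8 → ∉ W
#2 (-2, -3, -3, -3): internal (-2.00000, -1.24264); octagon support 2.29289 vs apothem 0.8 → ∉ W
#3 (1, 1, -1, -1): internal (-0.41421, 1.00000); octagon support 1.00000 vs apothem 0.8 → ∉ W
#4 (1, 0, 0, -1): internal (0.29289, -0.70711); octagon support 0.70711 vs apothem 0.8 → ∈ W
#5 (2, -2, -2, 1): internal (4.12132, 1.29289); octagon support 4.12132 vs apothem 0.8 → ∉ W
#6 (-3, -3, 0, 1): internal (-0.17157, -1.41421); octagon support 1.41421 vs apothem 0.8 → ∉ W
#7 (0, 1, -1, 0): internal (-0.70711, 1.70711); octagon support 1.70711 vs apothem 0.8 → ∉ W

4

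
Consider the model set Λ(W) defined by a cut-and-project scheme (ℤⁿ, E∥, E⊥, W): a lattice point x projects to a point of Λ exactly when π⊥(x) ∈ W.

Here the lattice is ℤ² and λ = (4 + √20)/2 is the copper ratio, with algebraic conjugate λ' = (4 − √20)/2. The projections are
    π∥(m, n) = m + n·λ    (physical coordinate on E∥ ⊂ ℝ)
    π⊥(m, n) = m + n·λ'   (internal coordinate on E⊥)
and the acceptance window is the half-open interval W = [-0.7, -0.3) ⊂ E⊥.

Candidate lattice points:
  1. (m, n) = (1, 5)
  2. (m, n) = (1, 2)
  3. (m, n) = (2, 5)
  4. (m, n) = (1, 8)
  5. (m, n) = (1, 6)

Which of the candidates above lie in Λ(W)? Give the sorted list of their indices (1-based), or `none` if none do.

λ' = (4−√20)/2 ≈ -0.23607.
#1 (1,5): internal coord 1 + (5)·λ' = -0.18034; -0.18034 ∉ [-0.7, -0.3) → out
#2 (1,2): internal coord 1 + (2)·λ' = +0.52786; +0.52786 ∉ [-0.7, -0.3) → out
#3 (2,5): internal coord 2 + (5)·λ' = +0.81966; +0.81966 ∉ [-0.7, -0.3) → out
#4 (1,8): internal coord 1 + (8)·λ' = -0.88854; -0.88854 ∉ [-0.7, -0.3) → out
#5 (1,6): internal coord 1 + (6)·λ' = -0.41641; -0.41641 ∈ [-0.7, -0.3) → IN Λ

5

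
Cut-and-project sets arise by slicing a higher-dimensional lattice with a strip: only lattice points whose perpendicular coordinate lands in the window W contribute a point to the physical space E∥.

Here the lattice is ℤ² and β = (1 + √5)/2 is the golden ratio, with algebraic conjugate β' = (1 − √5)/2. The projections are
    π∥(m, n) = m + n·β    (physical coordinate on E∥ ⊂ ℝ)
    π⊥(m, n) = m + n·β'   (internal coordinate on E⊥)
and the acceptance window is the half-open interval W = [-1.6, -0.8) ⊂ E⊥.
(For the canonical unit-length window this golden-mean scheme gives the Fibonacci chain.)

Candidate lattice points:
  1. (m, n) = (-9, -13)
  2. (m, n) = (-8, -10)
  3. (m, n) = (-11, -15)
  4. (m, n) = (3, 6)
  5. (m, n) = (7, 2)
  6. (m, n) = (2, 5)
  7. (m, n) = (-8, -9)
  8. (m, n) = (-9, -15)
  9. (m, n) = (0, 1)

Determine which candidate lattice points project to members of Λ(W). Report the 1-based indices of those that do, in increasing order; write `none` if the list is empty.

1, 6

Compute β' = (1−√5)/2 = -0.618034, so π⊥(m,n) = m -0.618034·n.
candidate 1: (m,n)=(-9,-13) → π∥ = -9-13·β ≈ -30.034442, π⊥ = -9-13·β' ≈ -0.965558 ∈ [-1.6, -0.8) ⇒ IN Λ
candidate 2: (m,n)=(-8,-10) → π∥ = -8-10·β ≈ -24.180340, π⊥ = -8-10·β' ≈ -1.819660 ∉ [-1.6, -0.8) ⇒ out
candidate 3: (m,n)=(-11,-15) → π∥ = -11-15·β ≈ -35.270510, π⊥ = -11-15·β' ≈ -1.729490 ∉ [-1.6, -0.8) ⇒ out
candidate 4: (m,n)=(3,6) → π∥ = 3+6·β ≈ 12.708204, π⊥ = 3+6·β' ≈ -0.708204 ∉ [-1.6, -0.8) ⇒ out
candidate 5: (m,n)=(7,2) → π∥ = 7+2·β ≈ 10.236068, π⊥ = 7+2·β' ≈ 5.763932 ∉ [-1.6, -0.8) ⇒ out
candidate 6: (m,n)=(2,5) → π∥ = 2+5·β ≈ 10.090170, π⊥ = 2+5·β' ≈ -1.090170 ∈ [-1.6, -0.8) ⇒ IN Λ
candidate 7: (m,n)=(-8,-9) → π∥ = -8-9·β ≈ -22.562306, π⊥ = -8-9·β' ≈ -2.437694 ∉ [-1.6, -0.8) ⇒ out
candidate 8: (m,n)=(-9,-15) → π∥ = -9-15·β ≈ -33.270510, π⊥ = -9-15·β' ≈ 0.270510 ∉ [-1.6, -0.8) ⇒ out
candidate 9: (m,n)=(0,1) → π∥ = 0+1·β ≈ 1.618034, π⊥ = 0+1·β' ≈ -0.618034 ∉ [-1.6, -0.8) ⇒ out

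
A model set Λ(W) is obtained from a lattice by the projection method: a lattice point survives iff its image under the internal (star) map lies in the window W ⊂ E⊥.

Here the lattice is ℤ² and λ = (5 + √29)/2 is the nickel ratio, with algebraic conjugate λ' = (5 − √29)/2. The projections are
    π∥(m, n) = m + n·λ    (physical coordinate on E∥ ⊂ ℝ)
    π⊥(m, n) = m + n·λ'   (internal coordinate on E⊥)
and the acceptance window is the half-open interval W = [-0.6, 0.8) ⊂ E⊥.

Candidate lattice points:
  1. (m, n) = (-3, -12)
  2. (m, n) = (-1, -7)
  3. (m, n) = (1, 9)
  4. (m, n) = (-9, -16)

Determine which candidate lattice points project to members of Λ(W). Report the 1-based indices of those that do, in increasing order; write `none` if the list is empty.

2

λ' = (5−√29)/2 ≈ -0.1926.
#1 (-3,-12): internal coord -3 + (-12)·λ' = -0.6890; -0.6890 ∉ [-0.6, 0.8) → out
#2 (-1,-7): internal coord -1 + (-7)·λ' = +0.3481; +0.3481 ∈ [-0.6, 0.8) → IN Λ
#3 (1,9): internal coord 1 + (9)·λ' = -0.7332; -0.7332 ∉ [-0.6, 0.8) → out
#4 (-9,-16): internal coord -9 + (-16)·λ' = -5.9187; -5.9187 ∉ [-0.6, 0.8) → out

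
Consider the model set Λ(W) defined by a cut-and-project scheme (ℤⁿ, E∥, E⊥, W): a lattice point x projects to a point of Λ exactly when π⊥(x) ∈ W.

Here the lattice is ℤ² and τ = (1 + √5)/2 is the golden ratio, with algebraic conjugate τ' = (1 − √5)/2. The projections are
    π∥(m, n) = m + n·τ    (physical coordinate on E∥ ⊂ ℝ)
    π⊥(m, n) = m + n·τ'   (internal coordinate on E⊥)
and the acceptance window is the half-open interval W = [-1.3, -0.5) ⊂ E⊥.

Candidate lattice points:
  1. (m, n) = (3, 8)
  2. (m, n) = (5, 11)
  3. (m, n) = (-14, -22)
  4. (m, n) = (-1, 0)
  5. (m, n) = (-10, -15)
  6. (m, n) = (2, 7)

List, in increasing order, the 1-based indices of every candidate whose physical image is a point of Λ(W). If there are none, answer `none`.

Numerically τ ≈ 1.618034 and τ' = −1/τ ≈ -0.618034.
#1 (3,8): internal coord 3 + (8)·τ' = -1.944272; -1.944272 ∉ [-1.3, -0.5) → out
#2 (5,11): internal coord 5 + (11)·τ' = -1.798374; -1.798374 ∉ [-1.3, -0.5) → out
#3 (-14,-22): internal coord -14 + (-22)·τ' = -0.403252; -0.403252 ∉ [-1.3, -0.5) → out
#4 (-1,0): internal coord -1 + (0)·τ' = -1.000000; -1.000000 ∈ [-1.3, -0.5) → IN Λ
#5 (-10,-15): internal coord -10 + (-15)·τ' = -0.729490; -0.729490 ∈ [-1.3, -0.5) → IN Λ
#6 (2,7): internal coord 2 + (7)·τ' = -2.326238; -2.326238 ∉ [-1.3, -0.5) → out

4, 5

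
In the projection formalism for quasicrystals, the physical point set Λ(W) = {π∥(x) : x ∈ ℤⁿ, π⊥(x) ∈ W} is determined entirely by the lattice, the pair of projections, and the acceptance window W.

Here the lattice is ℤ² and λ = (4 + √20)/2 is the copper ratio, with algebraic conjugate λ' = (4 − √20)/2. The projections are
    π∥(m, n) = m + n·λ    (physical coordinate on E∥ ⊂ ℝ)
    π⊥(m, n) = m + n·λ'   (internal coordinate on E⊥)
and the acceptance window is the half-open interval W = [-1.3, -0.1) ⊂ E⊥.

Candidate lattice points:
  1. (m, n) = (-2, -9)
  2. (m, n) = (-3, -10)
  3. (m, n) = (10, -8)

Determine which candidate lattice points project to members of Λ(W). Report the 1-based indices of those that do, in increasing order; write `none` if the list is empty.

2

Compute λ' = (4−√20)/2 = -0.236068, so π⊥(m,n) = m -0.236068·n.
candidate 1: (m,n)=(-2,-9) → π∥ = -2-9·λ ≈ -40.124612, π⊥ = -2-9·λ' ≈ 0.124612 ∉ [-1.3, -0.1) ⇒ out
candidate 2: (m,n)=(-3,-10) → π∥ = -3-10·λ ≈ -45.360680, π⊥ = -3-10·λ' ≈ -0.639320 ∈ [-1.3, -0.1) ⇒ IN Λ
candidate 3: (m,n)=(10,-8) → π∥ = 10-8·λ ≈ -23.888544, π⊥ = 10-8·λ' ≈ 11.888544 ∉ [-1.3, -0.1) ⇒ out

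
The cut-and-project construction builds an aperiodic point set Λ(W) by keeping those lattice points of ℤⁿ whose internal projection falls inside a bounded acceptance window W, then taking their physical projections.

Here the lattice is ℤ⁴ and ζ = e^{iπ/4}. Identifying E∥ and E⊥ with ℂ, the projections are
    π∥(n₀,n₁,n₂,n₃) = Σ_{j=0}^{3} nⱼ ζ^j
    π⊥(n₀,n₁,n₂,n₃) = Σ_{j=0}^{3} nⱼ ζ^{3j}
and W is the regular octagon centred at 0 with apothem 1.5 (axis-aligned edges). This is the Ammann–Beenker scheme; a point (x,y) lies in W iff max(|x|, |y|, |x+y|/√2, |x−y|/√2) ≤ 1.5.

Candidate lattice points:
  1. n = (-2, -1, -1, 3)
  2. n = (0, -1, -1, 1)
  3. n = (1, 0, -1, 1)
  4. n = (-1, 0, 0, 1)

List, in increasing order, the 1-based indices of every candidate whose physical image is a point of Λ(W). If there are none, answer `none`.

Internal map: ζ^{3j} for j=0..3 gives (1,0), (−√2/2,√2/2), (0,−1), (√2/2,√2/2).
#1 (-2, -1, -1, 3): internal (0.82843, 2.41421); octagon support 2.41421 vs apothem 1.5 → ∉ W
#2 (0, -1, -1, 1): internal (1.41421, 1.00000); octagon support 1.70711 vs apothem 1.5 → ∉ W
#3 (1, 0, -1, 1): internal (1.70711, 1.70711); octagon support 2.41421 vs apothem 1.5 → ∉ W
#4 (-1, 0, 0, 1): internal (-0.29289, 0.70711); octagon support 0.70711 vs apothem 1.5 → ∈ W

4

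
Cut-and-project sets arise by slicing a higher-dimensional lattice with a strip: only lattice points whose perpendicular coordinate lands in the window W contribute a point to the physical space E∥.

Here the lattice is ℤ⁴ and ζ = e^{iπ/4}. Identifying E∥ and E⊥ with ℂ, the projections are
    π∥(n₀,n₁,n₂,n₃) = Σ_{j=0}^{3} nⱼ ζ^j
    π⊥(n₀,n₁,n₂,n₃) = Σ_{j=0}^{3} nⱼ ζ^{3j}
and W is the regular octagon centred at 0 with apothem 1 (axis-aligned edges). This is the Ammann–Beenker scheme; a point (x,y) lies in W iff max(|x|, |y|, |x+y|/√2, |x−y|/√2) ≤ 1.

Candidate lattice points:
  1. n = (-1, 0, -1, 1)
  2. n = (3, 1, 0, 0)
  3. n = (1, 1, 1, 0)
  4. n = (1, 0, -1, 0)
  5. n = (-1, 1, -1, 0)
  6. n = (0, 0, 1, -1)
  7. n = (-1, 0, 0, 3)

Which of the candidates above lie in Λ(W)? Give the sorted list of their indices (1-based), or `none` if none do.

Internal map: ζ^{3j} for j=0..3 gives (1,0), (−√2/2,√2/2), (0,−1), (√2/2,√2/2).
candidate 1: n = (-1, 0, -1, 1) → π⊥ ≈ (-0.292893, +1.707107); max(|x|,|y|,|x±y|/√2) = 1.707107 > 1 ⇒ ∉ W
candidate 2: n = (3, 1, 0, 0) → π⊥ ≈ (+2.292893, +0.707107); max(|x|,|y|,|x±y|/√2) = 2.292893 > 1 ⇒ ∉ W
candidate 3: n = (1, 1, 1, 0) → π⊥ ≈ (+0.292893, -0.292893); max(|x|,|y|,|x±y|/√2) = 0.414214 ≤ 1 ⇒ ∈ W
candidate 4: n = (1, 0, -1, 0) → π⊥ ≈ (+1.000000, +1.000000); max(|x|,|y|,|x±y|/√2) = 1.414214 > 1 ⇒ ∉ W
candidate 5: n = (-1, 1, -1, 0) → π⊥ ≈ (-1.707107, +1.707107); max(|x|,|y|,|x±y|/√2) = 2.414214 > 1 ⇒ ∉ W
candidate 6: n = (0, 0, 1, -1) → π⊥ ≈ (-0.707107, -1.707107); max(|x|,|y|,|x±y|/√2) = 1.707107 > 1 ⇒ ∉ W
candidate 7: n = (-1, 0, 0, 3) → π⊥ ≈ (+1.121320, +2.121320); max(|x|,|y|,|x±y|/√2) = 2.292893 > 1 ⇒ ∉ W

3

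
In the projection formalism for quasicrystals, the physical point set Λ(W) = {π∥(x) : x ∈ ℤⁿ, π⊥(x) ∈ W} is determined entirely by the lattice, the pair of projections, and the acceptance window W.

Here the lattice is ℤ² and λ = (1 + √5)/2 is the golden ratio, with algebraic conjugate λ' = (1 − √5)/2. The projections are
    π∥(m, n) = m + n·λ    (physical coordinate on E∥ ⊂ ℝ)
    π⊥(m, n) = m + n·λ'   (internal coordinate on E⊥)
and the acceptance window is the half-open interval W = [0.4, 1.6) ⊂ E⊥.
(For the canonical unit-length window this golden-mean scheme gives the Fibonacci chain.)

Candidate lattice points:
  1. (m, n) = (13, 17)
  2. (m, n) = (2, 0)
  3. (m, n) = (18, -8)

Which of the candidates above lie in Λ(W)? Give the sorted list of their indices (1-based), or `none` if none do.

Compute λ' = (1−√5)/2 = -0.618034, so π⊥(m,n) = m -0.618034·n.
[1] lift (13,17): star map gives 2.493422; window check 0.4 ≤ 2.493422 < 1.6 is false → out
[2] lift (2,0): star map gives 2.000000; window check 0.4 ≤ 2.000000 < 1.6 is false → out
[3] lift (18,-8): star map gives 22.944272; window check 0.4 ≤ 22.944272 < 1.6 is false → out

none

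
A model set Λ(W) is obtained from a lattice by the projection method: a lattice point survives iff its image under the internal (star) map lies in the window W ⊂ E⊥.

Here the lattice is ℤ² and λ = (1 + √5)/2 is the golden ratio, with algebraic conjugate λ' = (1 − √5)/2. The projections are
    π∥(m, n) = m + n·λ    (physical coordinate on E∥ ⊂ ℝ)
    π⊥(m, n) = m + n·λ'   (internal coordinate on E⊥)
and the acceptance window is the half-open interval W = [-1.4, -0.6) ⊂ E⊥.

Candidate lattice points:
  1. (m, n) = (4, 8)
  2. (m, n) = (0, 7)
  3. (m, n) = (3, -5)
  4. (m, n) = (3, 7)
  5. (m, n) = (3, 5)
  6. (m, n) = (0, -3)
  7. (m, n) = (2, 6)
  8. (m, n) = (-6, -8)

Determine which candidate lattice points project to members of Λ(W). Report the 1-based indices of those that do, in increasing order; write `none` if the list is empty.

1, 4, 8

Numerically λ ≈ 1.61803 and λ' = −1/λ ≈ -0.61803.
#1 (4,8): internal coord 4 + (8)·λ' = -0.94427; -0.94427 ∈ [-1.4, -0.6) → IN Λ
#2 (0,7): internal coord 0 + (7)·λ' = -4.32624; -4.32624 ∉ [-1.4, -0.6) → out
#3 (3,-5): internal coord 3 + (-5)·λ' = +6.09017; +6.09017 ∉ [-1.4, -0.6) → out
#4 (3,7): internal coord 3 + (7)·λ' = -1.32624; -1.32624 ∈ [-1.4, -0.6) → IN Λ
#5 (3,5): internal coord 3 + (5)·λ' = -0.09017; -0.09017 ∉ [-1.4, -0.6) → out
#6 (0,-3): internal coord 0 + (-3)·λ' = +1.85410; +1.85410 ∉ [-1.4, -0.6) → out
#7 (2,6): internal coord 2 + (6)·λ' = -1.70820; -1.70820 ∉ [-1.4, -0.6) → out
#8 (-6,-8): internal coord -6 + (-8)·λ' = -1.05573; -1.05573 ∈ [-1.4, -0.6) → IN Λ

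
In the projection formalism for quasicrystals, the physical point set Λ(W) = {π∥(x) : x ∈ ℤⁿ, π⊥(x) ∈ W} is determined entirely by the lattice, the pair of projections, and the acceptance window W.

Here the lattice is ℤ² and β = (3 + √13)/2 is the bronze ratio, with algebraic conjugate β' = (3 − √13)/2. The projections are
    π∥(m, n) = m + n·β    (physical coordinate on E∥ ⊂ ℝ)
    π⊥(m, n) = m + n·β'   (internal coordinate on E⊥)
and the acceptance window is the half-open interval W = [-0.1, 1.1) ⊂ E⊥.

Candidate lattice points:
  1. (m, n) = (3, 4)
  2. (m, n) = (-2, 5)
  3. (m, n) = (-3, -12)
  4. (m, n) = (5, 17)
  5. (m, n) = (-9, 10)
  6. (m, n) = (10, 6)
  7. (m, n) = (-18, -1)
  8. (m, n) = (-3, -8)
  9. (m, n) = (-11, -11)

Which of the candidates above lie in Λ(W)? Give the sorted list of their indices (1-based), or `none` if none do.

3

β' = (3−√13)/2 ≈ -0.3028.
[1] lift (3,4): star map gives 1.7889; window check -0.1 ≤ 1.7889 < 1.1 is false → out
[2] lift (-2,5): star map gives -3.5139; window check -0.1 ≤ -3.5139 < 1.1 is false → out
[3] lift (-3,-12): star map gives 0.6333; window check -0.1 ≤ 0.6333 < 1.1 is true → IN Λ
[4] lift (5,17): star map gives -0.1472; window check -0.1 ≤ -0.1472 < 1.1 is false → out
[5] lift (-9,10): star map gives -12.0278; window check -0.1 ≤ -12.0278 < 1.1 is false → out
[6] lift (10,6): star map gives 8.1833; window check -0.1 ≤ 8.1833 < 1.1 is false → out
[7] lift (-18,-1): star map gives -17.6972; window check -0.1 ≤ -17.6972 < 1.1 is false → out
[8] lift (-3,-8): star map gives -0.5778; window check -0.1 ≤ -0.5778 < 1.1 is false → out
[9] lift (-11,-11): star map gives -7.6695; window check -0.1 ≤ -7.6695 < 1.1 is false → out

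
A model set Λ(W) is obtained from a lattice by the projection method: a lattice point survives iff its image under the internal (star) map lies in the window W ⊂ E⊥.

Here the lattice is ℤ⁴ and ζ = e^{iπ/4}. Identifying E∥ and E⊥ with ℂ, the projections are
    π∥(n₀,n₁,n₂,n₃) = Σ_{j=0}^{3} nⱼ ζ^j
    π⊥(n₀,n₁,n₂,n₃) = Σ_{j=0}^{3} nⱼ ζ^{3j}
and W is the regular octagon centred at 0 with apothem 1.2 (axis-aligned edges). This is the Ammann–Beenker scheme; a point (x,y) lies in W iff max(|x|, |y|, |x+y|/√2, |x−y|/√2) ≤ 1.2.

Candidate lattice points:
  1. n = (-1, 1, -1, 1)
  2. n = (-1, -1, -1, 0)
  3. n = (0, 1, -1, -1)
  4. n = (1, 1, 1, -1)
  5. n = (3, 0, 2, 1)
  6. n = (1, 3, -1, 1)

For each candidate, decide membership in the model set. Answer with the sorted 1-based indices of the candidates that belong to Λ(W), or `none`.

2, 4

π⊥(n) = n₀ + n₁ζ³ + n₂ζ⁶ + n₃ζ⁹ where ζ = e^{iπ/4}.
#1 (-1, 1, -1, 1): internal (-1.0000, 2.4142); octagon support 2.4142 vs apothem 1.2 → ∉ W
#2 (-1, -1, -1, 0): internal (-0.2929, 0.2929); octagon support 0.4142 vs apothem 1.2 → ∈ W
#3 (0, 1, -1, -1): internal (-1.4142, 1.0000); octagon support 1.7071 vs apothem 1.2 → ∉ W
#4 (1, 1, 1, -1): internal (-0.4142, -1.0000); octagon support 1.0000 vs apothem 1.2 → ∈ W
#5 (3, 0, 2, 1): internal (3.7071, -1.2929); octagon support 3.7071 vs apothem 1.2 → ∉ W
#6 (1, 3, -1, 1): internal (-0.4142, 3.8284); octagon support 3.8284 vs apothem 1.2 → ∉ W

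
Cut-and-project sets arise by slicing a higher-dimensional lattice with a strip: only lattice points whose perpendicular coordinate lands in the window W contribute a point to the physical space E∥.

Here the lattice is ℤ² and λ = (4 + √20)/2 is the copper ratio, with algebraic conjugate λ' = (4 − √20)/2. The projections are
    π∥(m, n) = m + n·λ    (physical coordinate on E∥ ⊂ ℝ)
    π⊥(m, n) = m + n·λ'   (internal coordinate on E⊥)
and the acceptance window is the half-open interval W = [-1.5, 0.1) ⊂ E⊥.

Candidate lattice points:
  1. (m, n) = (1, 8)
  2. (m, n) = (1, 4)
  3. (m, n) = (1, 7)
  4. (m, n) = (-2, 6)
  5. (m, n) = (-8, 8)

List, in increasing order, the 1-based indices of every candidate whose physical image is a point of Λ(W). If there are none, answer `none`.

1, 2, 3

Compute λ' = (4−√20)/2 = -0.236068, so π⊥(m,n) = m -0.236068·n.
candidate 1: (m,n)=(1,8) → π∥ = 1+8·λ ≈ 34.888544, π⊥ = 1+8·λ' ≈ -0.888544 ∈ [-1.5, 0.1) ⇒ IN Λ
candidate 2: (m,n)=(1,4) → π∥ = 1+4·λ ≈ 17.944272, π⊥ = 1+4·λ' ≈ 0.055728 ∈ [-1.5, 0.1) ⇒ IN Λ
candidate 3: (m,n)=(1,7) → π∥ = 1+7·λ ≈ 30.652476, π⊥ = 1+7·λ' ≈ -0.652476 ∈ [-1.5, 0.1) ⇒ IN Λ
candidate 4: (m,n)=(-2,6) → π∥ = -2+6·λ ≈ 23.416408, π⊥ = -2+6·λ' ≈ -3.416408 ∉ [-1.5, 0.1) ⇒ out
candidate 5: (m,n)=(-8,8) → π∥ = -8+8·λ ≈ 25.888544, π⊥ = -8+8·λ' ≈ -9.888544 ∉ [-1.5, 0.1) ⇒ out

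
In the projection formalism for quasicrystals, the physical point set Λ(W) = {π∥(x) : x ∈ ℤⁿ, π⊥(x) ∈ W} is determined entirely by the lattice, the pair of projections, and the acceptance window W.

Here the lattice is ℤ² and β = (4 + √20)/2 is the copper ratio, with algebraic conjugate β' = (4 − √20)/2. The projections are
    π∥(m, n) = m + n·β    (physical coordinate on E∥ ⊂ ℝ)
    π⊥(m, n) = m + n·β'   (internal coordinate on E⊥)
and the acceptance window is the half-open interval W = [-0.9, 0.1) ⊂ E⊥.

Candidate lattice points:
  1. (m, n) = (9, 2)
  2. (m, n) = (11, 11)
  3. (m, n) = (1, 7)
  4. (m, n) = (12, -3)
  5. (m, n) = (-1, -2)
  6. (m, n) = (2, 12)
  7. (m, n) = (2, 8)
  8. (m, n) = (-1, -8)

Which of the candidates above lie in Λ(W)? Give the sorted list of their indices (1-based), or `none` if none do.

β' = (4−√20)/2 ≈ -0.23607.
candidate 1: (m,n)=(9,2) → π∥ = 9+2·β ≈ 17.47214, π⊥ = 9+2·β' ≈ 8.52786 ∉ [-0.9, 0.1) ⇒ out
candidate 2: (m,n)=(11,11) → π∥ = 11+11·β ≈ 57.59675, π⊥ = 11+11·β' ≈ 8.40325 ∉ [-0.9, 0.1) ⇒ out
candidate 3: (m,n)=(1,7) → π∥ = 1+7·β ≈ 30.65248, π⊥ = 1+7·β' ≈ -0.65248 ∈ [-0.9, 0.1) ⇒ IN Λ
candidate 4: (m,n)=(12,-3) → π∥ = 12-3·β ≈ -0.70820, π⊥ = 12-3·β' ≈ 12.70820 ∉ [-0.9, 0.1) ⇒ out
candidate 5: (m,n)=(-1,-2) → π∥ = -1-2·β ≈ -9.47214, π⊥ = -1-2·β' ≈ -0.52786 ∈ [-0.9, 0.1) ⇒ IN Λ
candidate 6: (m,n)=(2,12) → π∥ = 2+12·β ≈ 52.83282, π⊥ = 2+12·β' ≈ -0.83282 ∈ [-0.9, 0.1) ⇒ IN Λ
candidate 7: (m,n)=(2,8) → π∥ = 2+8·β ≈ 35.88854, π⊥ = 2+8·β' ≈ 0.11146 ∉ [-0.9, 0.1) ⇒ out
candidate 8: (m,n)=(-1,-8) → π∥ = -1-8·β ≈ -34.88854, π⊥ = -1-8·β' ≈ 0.88854 ∉ [-0.9, 0.1) ⇒ out

3, 5, 6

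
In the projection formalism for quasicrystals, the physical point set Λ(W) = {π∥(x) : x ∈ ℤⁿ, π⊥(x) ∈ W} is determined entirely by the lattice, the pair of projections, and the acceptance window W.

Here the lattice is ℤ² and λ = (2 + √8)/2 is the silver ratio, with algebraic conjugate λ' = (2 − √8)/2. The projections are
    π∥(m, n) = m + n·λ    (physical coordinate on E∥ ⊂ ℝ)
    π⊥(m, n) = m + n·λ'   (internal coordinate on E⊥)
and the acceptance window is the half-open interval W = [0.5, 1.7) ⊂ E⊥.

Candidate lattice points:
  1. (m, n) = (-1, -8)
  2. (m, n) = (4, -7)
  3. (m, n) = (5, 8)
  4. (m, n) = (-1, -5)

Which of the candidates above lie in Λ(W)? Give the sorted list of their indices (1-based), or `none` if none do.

Numerically λ ≈ 2.4142 and λ' = −1/λ ≈ -0.4142.
candidate 1: (m,n)=(-1,-8) → π∥ = -1-8·λ ≈ -20.3137, π⊥ = -1-8·λ' ≈ 2.3137 ∉ [0.5, 1.7) ⇒ out
candidate 2: (m,n)=(4,-7) → π∥ = 4-7·λ ≈ -12.8995, π⊥ = 4-7·λ' ≈ 6.8995 ∉ [0.5, 1.7) ⇒ out
candidate 3: (m,n)=(5,8) → π∥ = 5+8·λ ≈ 24.3137, π⊥ = 5+8·λ' ≈ 1.6863 ∈ [0.5, 1.7) ⇒ IN Λ
candidate 4: (m,n)=(-1,-5) → π∥ = -1-5·λ ≈ -13.0711, π⊥ = -1-5·λ' ≈ 1.0711 ∈ [0.5, 1.7) ⇒ IN Λ

3, 4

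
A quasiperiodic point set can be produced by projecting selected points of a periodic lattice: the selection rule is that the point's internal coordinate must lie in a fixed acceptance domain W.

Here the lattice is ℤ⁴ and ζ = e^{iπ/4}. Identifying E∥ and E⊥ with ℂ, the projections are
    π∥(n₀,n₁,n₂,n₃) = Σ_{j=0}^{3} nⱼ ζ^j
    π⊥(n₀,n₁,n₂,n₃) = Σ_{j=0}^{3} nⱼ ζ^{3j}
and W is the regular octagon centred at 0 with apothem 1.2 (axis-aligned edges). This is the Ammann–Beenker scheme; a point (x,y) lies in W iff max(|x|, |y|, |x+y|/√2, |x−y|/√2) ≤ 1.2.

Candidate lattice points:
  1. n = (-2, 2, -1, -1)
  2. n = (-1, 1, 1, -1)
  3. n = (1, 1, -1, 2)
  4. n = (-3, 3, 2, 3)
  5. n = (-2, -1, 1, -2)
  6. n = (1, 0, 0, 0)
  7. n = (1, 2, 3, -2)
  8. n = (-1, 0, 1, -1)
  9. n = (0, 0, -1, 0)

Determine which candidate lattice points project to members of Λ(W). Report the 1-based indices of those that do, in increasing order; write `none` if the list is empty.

6, 9

Internal map: ζ^{3j} for j=0..3 gives (1,0), (−√2/2,√2/2), (0,−1), (√2/2,√2/2).
candidate 1: n = (-2, 2, -1, -1) → π⊥ ≈ (-4.121320, +1.707107); max(|x|,|y|,|x±y|/√2) = 4.121320 > 1.2 ⇒ ∉ W
candidate 2: n = (-1, 1, 1, -1) → π⊥ ≈ (-2.414214, -1.000000); max(|x|,|y|,|x±y|/√2) = 2.414214 > 1.2 ⇒ ∉ W
candidate 3: n = (1, 1, -1, 2) → π⊥ ≈ (+1.707107, +3.121320); max(|x|,|y|,|x±y|/√2) = 3.414214 > 1.2 ⇒ ∉ W
candidate 4: n = (-3, 3, 2, 3) → π⊥ ≈ (-3.000000, +2.242641); max(|x|,|y|,|x±y|/√2) = 3.707107 > 1.2 ⇒ ∉ W
candidate 5: n = (-2, -1, 1, -2) → π⊥ ≈ (-2.707107, -3.121320); max(|x|,|y|,|x±y|/√2) = 4.121320 > 1.2 ⇒ ∉ W
candidate 6: n = (1, 0, 0, 0) → π⊥ ≈ (+1.000000, +0.000000); max(|x|,|y|,|x±y|/√2) = 1.000000 ≤ 1.2 ⇒ ∈ W
candidate 7: n = (1, 2, 3, -2) → π⊥ ≈ (-1.828427, -3.000000); max(|x|,|y|,|x±y|/√2) = 3.414214 > 1.2 ⇒ ∉ W
candidate 8: n = (-1, 0, 1, -1) → π⊥ ≈ (-1.707107, -1.707107); max(|x|,|y|,|x±y|/√2) = 2.414214 > 1.2 ⇒ ∉ W
candidate 9: n = (0, 0, -1, 0) → π⊥ ≈ (+0.000000, +1.000000); max(|x|,|y|,|x±y|/√2) = 1.000000 ≤ 1.2 ⇒ ∈ W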